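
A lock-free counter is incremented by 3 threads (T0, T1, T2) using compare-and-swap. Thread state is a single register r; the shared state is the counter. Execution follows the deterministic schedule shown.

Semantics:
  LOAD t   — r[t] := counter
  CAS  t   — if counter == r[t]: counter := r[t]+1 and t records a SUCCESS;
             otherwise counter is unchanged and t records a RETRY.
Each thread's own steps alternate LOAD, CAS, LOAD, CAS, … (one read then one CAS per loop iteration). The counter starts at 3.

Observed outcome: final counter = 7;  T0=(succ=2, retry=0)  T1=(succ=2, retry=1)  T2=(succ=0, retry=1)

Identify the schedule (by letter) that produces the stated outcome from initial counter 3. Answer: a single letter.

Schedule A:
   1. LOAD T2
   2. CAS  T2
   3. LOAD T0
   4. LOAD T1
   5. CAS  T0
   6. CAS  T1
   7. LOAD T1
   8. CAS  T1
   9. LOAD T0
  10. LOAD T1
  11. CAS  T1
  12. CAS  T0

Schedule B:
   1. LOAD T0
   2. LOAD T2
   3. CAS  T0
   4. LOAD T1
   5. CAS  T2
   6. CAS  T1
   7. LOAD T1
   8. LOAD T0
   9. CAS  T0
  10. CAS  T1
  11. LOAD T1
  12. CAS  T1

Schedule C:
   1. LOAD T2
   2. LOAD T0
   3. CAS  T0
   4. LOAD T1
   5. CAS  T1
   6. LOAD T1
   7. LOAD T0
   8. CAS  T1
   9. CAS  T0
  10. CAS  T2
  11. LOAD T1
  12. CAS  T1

B

Tracing schedule B:
T0 LOAD — after: cnt=3, r=3 — load
T2 LOAD — after: cnt=3, r=3 — load
T0 CAS — after: cnt=4, r=3 — ok
T1 LOAD — after: cnt=4, r=4 — load
T2 CAS — after: cnt=4, r=3 — retry
T1 CAS — after: cnt=5, r=4 — ok
T1 LOAD — after: cnt=5, r=5 — load
T0 LOAD — after: cnt=5, r=5 — load
T0 CAS — after: cnt=6, r=5 — ok
T1 CAS — after: cnt=6, r=5 — retry
T1 LOAD — after: cnt=6, r=6 — load
T1 CAS — after: cnt=7, r=6 — ok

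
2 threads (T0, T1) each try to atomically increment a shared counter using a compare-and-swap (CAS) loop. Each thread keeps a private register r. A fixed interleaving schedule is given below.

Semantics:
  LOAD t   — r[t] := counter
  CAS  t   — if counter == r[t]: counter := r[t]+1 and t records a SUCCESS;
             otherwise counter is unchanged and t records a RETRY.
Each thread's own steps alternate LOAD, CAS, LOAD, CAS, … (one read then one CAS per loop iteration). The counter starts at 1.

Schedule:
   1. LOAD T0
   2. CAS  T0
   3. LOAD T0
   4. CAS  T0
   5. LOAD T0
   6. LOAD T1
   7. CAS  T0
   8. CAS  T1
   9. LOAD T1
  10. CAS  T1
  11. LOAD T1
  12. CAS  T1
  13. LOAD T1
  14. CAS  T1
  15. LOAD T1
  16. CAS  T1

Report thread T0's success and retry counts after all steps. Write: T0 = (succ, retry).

step 1: T0 LOAD ⇒ load; ctr=1 reg=1
step 2: T0 CAS ⇒ ok; ctr=2 reg=1
step 3: T0 LOAD ⇒ load; ctr=2 reg=2
step 4: T0 CAS ⇒ ok; ctr=3 reg=2
step 5: T0 LOAD ⇒ load; ctr=3 reg=3
step 6: T1 LOAD ⇒ load; ctr=3 reg=3
step 7: T0 CAS ⇒ ok; ctr=4 reg=3
step 8: T1 CAS ⇒ retry; ctr=4 reg=3
step 9: T1 LOAD ⇒ load; ctr=4 reg=4
step 10: T1 CAS ⇒ ok; ctr=5 reg=4
step 11: T1 LOAD ⇒ load; ctr=5 reg=5
step 12: T1 CAS ⇒ ok; ctr=6 reg=5
step 13: T1 LOAD ⇒ load; ctr=6 reg=6
step 14: T1 CAS ⇒ ok; ctr=7 reg=6
step 15: T1 LOAD ⇒ load; ctr=7 reg=7
step 16: T1 CAS ⇒ ok; ctr=8 reg=7

T0 = (3, 0)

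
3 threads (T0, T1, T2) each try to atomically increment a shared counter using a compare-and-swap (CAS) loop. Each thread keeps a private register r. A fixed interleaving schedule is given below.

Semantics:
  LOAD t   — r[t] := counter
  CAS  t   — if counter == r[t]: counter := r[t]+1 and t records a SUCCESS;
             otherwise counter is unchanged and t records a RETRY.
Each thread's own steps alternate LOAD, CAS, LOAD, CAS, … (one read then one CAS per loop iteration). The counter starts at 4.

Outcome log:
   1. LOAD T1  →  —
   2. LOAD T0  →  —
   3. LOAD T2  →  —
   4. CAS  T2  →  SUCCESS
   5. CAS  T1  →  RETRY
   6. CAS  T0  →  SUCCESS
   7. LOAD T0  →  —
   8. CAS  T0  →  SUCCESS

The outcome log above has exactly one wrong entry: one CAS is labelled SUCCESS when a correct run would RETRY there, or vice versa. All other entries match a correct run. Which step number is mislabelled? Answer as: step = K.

Correct run:
#1 T1 reads 4
#2 T0 reads 4
#3 T2 reads 4
#4 T2 CAS(4→5) writes; counter now 5
#5 T1 CAS(4→5) fails; counter now 5
#6 T0 CAS(4→5) fails; counter now 5
#7 T0 reads 5
#8 T0 CAS(5→6) writes; counter now 6
Log disagrees first at step 6.

step = 6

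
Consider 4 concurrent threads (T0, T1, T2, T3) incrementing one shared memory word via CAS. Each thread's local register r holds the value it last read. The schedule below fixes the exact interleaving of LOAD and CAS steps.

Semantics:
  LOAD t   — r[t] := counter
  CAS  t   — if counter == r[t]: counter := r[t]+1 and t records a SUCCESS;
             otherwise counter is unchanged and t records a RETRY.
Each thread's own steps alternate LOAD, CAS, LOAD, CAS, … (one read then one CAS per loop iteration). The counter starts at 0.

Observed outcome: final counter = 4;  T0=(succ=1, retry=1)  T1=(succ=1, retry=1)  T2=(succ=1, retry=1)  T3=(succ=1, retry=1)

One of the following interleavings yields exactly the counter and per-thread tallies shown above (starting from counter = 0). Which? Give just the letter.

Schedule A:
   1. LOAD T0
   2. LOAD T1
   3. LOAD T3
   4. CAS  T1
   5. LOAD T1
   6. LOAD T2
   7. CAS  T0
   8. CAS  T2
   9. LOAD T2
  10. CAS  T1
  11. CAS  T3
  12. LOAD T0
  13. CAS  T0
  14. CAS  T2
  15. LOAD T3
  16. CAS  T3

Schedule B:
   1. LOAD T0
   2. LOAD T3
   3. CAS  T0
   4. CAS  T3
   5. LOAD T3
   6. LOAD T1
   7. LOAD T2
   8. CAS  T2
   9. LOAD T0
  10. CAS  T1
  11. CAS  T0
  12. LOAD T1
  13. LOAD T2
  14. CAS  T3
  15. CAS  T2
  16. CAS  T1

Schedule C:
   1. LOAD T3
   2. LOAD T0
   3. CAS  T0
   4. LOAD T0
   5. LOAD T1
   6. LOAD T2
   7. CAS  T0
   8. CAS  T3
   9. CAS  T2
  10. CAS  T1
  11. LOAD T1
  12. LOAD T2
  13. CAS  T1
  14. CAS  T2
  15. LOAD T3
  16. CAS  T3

A

Run A:
1. LOAD T0 → mem=0 r[T0]=0 [LOAD]
2. LOAD T1 → mem=0 r[T1]=0 [LOAD]
3. LOAD T3 → mem=0 r[T3]=0 [LOAD]
4. CAS T1 → mem=1 r[T1]=0 [OK]
5. LOAD T1 → mem=1 r[T1]=1 [LOAD]
6. LOAD T2 → mem=1 r[T2]=1 [LOAD]
7. CAS T0 → mem=1 r[T0]=0 [RETRY]
8. CAS T2 → mem=2 r[T2]=1 [OK]
9. LOAD T2 → mem=2 r[T2]=2 [LOAD]
10. CAS T1 → mem=2 r[T1]=1 [RETRY]
11. CAS T3 → mem=2 r[T3]=0 [RETRY]
12. LOAD T0 → mem=2 r[T0]=2 [LOAD]
13. CAS T0 → mem=3 r[T0]=2 [OK]
14. CAS T2 → mem=3 r[T2]=2 [RETRY]
15. LOAD T3 → mem=3 r[T3]=3 [LOAD]
16. CAS T3 → mem=4 r[T3]=3 [OK]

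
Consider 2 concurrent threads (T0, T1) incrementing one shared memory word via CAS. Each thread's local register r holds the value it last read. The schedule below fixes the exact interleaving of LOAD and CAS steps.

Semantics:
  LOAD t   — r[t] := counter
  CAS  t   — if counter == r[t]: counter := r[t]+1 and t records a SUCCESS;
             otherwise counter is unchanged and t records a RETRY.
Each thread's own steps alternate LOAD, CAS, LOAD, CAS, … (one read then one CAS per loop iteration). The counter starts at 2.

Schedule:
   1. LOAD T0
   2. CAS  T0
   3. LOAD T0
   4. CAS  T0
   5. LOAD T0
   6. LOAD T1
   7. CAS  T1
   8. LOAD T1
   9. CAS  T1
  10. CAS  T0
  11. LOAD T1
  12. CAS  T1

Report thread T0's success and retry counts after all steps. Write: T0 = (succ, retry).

T0 = (2, 1)

#1 T0 reads 2
#2 T0 CAS(2→3) writes; counter now 3
#3 T0 reads 3
#4 T0 CAS(3→4) writes; counter now 4
#5 T0 reads 4
#6 T1 reads 4
#7 T1 CAS(4→5) writes; counter now 5
#8 T1 reads 5
#9 T1 CAS(5→6) writes; counter now 6
#10 T0 CAS(4→5) fails; counter now 6
#11 T1 reads 6
#12 T1 CAS(6→7) writes; counter now 7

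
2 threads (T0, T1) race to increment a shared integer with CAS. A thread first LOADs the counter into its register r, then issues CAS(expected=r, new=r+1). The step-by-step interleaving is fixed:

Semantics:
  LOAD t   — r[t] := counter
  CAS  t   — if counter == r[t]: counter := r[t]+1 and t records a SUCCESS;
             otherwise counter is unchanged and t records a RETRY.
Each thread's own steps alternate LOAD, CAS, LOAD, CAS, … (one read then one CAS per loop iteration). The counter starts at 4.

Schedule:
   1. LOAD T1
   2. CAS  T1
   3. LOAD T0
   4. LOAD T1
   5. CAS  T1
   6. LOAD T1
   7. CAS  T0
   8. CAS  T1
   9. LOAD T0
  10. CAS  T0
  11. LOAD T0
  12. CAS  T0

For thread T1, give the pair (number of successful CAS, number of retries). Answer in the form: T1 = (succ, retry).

#1 T1 reads 4
#2 T1 CAS(4→5) writes; counter now 5
#3 T0 reads 5
#4 T1 reads 5
#5 T1 CAS(5→6) writes; counter now 6
#6 T1 reads 6
#7 T0 CAS(5→6) fails; counter now 6
#8 T1 CAS(6→7) writes; counter now 7
#9 T0 reads 7
#10 T0 CAS(7→8) writes; counter now 8
#11 T0 reads 8
#12 T0 CAS(8→9) writes; counter now 9

T1 = (3, 0)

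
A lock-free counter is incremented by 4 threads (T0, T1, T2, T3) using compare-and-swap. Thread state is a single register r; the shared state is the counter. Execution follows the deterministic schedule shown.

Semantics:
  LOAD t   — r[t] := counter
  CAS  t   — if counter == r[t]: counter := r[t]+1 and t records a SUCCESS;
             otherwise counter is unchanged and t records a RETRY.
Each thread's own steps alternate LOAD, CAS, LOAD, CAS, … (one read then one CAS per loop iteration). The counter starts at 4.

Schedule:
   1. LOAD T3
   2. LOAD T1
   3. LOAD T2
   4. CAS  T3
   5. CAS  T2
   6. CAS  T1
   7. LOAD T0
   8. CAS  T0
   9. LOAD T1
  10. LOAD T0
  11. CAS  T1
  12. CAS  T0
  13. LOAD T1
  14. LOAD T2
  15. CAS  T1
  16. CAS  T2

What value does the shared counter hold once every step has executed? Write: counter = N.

counter = 8

step 1: T3 LOAD ⇒ load; ctr=4 reg=4
step 2: T1 LOAD ⇒ load; ctr=4 reg=4
step 3: T2 LOAD ⇒ load; ctr=4 reg=4
step 4: T3 CAS ⇒ ok; ctr=5 reg=4
step 5: T2 CAS ⇒ retry; ctr=5 reg=4
step 6: T1 CAS ⇒ retry; ctr=5 reg=4
step 7: T0 LOAD ⇒ load; ctr=5 reg=5
step 8: T0 CAS ⇒ ok; ctr=6 reg=5
step 9: T1 LOAD ⇒ load; ctr=6 reg=6
step 10: T0 LOAD ⇒ load; ctr=6 reg=6
step 11: T1 CAS ⇒ ok; ctr=7 reg=6
step 12: T0 CAS ⇒ retry; ctr=7 reg=6
step 13: T1 LOAD ⇒ load; ctr=7 reg=7
step 14: T2 LOAD ⇒ load; ctr=7 reg=7
step 15: T1 CAS ⇒ ok; ctr=8 reg=7
step 16: T2 CAS ⇒ retry; ctr=8 reg=7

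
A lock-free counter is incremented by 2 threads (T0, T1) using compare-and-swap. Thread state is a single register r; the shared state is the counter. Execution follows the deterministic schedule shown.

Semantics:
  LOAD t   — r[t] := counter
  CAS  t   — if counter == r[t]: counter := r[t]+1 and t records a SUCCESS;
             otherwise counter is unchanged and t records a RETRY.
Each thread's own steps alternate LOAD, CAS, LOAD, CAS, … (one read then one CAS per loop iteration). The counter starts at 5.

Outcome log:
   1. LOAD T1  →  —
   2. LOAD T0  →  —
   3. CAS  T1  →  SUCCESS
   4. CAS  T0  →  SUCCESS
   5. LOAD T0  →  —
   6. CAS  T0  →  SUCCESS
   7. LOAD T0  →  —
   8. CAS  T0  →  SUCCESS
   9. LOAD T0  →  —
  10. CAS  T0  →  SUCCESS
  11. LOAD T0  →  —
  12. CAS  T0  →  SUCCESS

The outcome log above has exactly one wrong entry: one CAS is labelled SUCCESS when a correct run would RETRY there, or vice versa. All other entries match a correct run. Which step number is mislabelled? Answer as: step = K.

step = 4

Correct run:
[1] T1.load  rd  (counter 5, T1.r 5)
[2] T0.load  rd  (counter 5, T0.r 5)
[3] T1.cas  hit  (counter 6, T1.r 5)
[4] T0.cas  miss  (counter 6, T0.r 5)
[5] T0.load  rd  (counter 6, T0.r 6)
[6] T0.cas  hit  (counter 7, T0.r 6)
[7] T0.load  rd  (counter 7, T0.r 7)
[8] T0.cas  hit  (counter 8, T0.r 7)
[9] T0.load  rd  (counter 8, T0.r 8)
[10] T0.cas  hit  (counter 9, T0.r 8)
[11] T0.load  rd  (counter 9, T0.r 9)
[12] T0.cas  hit  (counter 10, T0.r 9)
Flip is step 4.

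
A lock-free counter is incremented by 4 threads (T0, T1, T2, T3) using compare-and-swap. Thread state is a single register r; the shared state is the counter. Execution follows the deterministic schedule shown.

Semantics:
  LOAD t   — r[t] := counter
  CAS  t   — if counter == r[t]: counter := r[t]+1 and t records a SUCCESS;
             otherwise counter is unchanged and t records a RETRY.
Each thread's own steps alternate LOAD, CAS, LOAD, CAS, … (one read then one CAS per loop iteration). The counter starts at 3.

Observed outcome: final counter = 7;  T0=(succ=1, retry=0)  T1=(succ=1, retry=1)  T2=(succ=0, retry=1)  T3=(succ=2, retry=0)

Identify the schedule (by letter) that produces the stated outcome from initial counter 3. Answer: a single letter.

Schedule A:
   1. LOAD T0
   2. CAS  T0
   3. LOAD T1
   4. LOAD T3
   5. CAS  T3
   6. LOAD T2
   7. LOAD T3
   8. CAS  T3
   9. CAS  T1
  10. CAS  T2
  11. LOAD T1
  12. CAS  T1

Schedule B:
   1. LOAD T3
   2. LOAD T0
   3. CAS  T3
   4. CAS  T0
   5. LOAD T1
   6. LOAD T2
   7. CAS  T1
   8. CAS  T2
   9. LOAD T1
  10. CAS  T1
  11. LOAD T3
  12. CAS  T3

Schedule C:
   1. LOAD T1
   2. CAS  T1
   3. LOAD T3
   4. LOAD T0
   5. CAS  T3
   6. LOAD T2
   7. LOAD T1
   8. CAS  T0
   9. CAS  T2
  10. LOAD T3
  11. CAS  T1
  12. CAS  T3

Tracing schedule A:
step 1: T0 LOAD ⇒ load; ctr=3 reg=3
step 2: T0 CAS ⇒ ok; ctr=4 reg=3
step 3: T1 LOAD ⇒ load; ctr=4 reg=4
step 4: T3 LOAD ⇒ load; ctr=4 reg=4
step 5: T3 CAS ⇒ ok; ctr=5 reg=4
step 6: T2 LOAD ⇒ load; ctr=5 reg=5
step 7: T3 LOAD ⇒ load; ctr=5 reg=5
step 8: T3 CAS ⇒ ok; ctr=6 reg=5
step 9: T1 CAS ⇒ retry; ctr=6 reg=4
step 10: T2 CAS ⇒ retry; ctr=6 reg=5
step 11: T1 LOAD ⇒ load; ctr=6 reg=6
step 12: T1 CAS ⇒ ok; ctr=7 reg=6

A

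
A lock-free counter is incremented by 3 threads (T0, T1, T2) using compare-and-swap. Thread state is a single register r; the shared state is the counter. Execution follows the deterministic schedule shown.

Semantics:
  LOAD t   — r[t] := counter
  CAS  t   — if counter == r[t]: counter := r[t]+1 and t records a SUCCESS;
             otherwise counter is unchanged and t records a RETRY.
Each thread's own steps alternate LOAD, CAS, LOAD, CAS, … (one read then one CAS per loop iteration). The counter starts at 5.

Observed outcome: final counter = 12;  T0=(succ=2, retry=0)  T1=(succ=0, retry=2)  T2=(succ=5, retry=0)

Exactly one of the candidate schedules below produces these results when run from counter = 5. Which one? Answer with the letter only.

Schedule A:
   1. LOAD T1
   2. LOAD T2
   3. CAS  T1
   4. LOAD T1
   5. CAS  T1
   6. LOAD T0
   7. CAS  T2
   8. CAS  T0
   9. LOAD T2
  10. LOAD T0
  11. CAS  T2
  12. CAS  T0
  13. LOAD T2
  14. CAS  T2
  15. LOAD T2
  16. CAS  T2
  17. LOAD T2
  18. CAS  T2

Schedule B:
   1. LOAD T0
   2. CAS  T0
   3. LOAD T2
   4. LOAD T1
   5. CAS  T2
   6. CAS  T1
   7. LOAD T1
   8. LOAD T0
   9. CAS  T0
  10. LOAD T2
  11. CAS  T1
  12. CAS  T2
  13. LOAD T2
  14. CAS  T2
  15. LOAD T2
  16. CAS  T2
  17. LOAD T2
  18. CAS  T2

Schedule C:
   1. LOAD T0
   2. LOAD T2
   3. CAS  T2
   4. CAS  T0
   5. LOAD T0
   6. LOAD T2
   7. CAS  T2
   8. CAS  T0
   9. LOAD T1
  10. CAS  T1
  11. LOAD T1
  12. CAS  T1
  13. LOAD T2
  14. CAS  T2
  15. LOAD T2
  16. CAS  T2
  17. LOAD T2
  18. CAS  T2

B

Tracing schedule B:
[1] T0.load  rd  (counter 5, T0.r 5)
[2] T0.cas  hit  (counter 6, T0.r 5)
[3] T2.load  rd  (counter 6, T2.r 6)
[4] T1.load  rd  (counter 6, T1.r 6)
[5] T2.cas  hit  (counter 7, T2.r 6)
[6] T1.cas  miss  (counter 7, T1.r 6)
[7] T1.load  rd  (counter 7, T1.r 7)
[8] T0.load  rd  (counter 7, T0.r 7)
[9] T0.cas  hit  (counter 8, T0.r 7)
[10] T2.load  rd  (counter 8, T2.r 8)
[11] T1.cas  miss  (counter 8, T1.r 7)
[12] T2.cas  hit  (counter 9, T2.r 8)
[13] T2.load  rd  (counter 9, T2.r 9)
[14] T2.cas  hit  (counter 10, T2.r 9)
[15] T2.load  rd  (counter 10, T2.r 10)
[16] T2.cas  hit  (counter 11, T2.r 10)
[17] T2.load  rd  (counter 11, T2.r 11)
[18] T2.cas  hit  (counter 12, T2.r 11)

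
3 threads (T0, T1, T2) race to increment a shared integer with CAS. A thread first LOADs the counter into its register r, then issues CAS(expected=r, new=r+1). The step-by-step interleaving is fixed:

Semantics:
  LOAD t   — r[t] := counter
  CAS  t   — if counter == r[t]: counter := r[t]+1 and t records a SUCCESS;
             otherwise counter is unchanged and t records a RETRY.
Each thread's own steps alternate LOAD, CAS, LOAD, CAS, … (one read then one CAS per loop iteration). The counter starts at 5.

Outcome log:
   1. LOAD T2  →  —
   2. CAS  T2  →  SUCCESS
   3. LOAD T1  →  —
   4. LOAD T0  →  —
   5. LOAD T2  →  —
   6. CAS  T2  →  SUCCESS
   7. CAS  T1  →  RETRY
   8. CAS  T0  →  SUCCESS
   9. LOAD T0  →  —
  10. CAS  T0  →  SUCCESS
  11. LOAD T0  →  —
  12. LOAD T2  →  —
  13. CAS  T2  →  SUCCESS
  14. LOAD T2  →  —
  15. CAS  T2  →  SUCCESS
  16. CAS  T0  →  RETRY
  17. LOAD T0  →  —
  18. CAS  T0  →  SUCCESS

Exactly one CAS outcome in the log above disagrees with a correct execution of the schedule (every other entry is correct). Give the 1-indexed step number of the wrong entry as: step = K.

Re-executing:
#1 T2 reads 5
#2 T2 CAS(5→6) writes; counter now 6
#3 T1 reads 6
#4 T0 reads 6
#5 T2 reads 6
#6 T2 CAS(6→7) writes; counter now 7
#7 T1 CAS(6→7) fails; counter now 7
#8 T0 CAS(6→7) fails; counter now 7
#9 T0 reads 7
#10 T0 CAS(7→8) writes; counter now 8
#11 T0 reads 8
#12 T2 reads 8
#13 T2 CAS(8→9) writes; counter now 9
#14 T2 reads 9
#15 T2 CAS(9→10) writes; counter now 10
#16 T0 CAS(8→9) fails; counter now 10
#17 T0 reads 10
#18 T0 CAS(10→11) writes; counter now 11
Flip is step 8.

step = 8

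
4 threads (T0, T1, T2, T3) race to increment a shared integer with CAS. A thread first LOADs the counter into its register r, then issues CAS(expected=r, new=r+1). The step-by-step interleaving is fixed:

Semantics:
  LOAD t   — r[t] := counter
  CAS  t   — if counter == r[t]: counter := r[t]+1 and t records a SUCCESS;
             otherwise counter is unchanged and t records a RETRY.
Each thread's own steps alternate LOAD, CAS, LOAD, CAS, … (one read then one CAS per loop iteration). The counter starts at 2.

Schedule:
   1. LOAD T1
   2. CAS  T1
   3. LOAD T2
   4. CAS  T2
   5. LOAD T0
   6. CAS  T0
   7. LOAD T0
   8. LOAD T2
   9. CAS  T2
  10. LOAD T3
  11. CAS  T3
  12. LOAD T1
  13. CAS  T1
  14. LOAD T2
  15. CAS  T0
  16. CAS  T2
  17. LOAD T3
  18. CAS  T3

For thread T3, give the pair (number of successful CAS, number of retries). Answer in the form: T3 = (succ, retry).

[1] T1.load  rd  (counter 2, T1.r 2)
[2] T1.cas  hit  (counter 3, T1.r 2)
[3] T2.load  rd  (counter 3, T2.r 3)
[4] T2.cas  hit  (counter 4, T2.r 3)
[5] T0.load  rd  (counter 4, T0.r 4)
[6] T0.cas  hit  (counter 5, T0.r 4)
[7] T0.load  rd  (counter 5, T0.r 5)
[8] T2.load  rd  (counter 5, T2.r 5)
[9] T2.cas  hit  (counter 6, T2.r 5)
[10] T3.load  rd  (counter 6, T3.r 6)
[11] T3.cas  hit  (counter 7, T3.r 6)
[12] T1.load  rd  (counter 7, T1.r 7)
[13] T1.cas  hit  (counter 8, T1.r 7)
[14] T2.load  rd  (counter 8, T2.r 8)
[15] T0.cas  miss  (counter 8, T0.r 5)
[16] T2.cas  hit  (counter 9, T2.r 8)
[17] T3.load  rd  (counter 9, T3.r 9)
[18] T3.cas  hit  (counter 10, T3.r 9)

T3 = (2, 0)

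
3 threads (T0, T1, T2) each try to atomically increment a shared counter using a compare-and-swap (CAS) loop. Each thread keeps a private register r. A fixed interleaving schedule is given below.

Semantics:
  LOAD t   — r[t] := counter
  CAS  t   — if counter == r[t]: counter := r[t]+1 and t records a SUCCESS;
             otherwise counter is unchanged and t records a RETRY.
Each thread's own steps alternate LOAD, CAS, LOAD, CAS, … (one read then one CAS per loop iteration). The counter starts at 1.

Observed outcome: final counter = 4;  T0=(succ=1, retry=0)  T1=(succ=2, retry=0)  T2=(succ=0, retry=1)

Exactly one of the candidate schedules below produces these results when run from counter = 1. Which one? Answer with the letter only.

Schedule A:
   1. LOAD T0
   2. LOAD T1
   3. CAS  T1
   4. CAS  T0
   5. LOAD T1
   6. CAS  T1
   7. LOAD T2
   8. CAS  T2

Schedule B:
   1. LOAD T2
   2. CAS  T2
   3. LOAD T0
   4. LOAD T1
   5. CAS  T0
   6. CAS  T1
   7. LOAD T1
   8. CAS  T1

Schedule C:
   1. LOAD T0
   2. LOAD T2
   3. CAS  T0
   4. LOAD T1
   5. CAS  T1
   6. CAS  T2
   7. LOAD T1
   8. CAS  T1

Run C:
1. LOAD T0 → mem=1 r[T0]=1 [LOAD]
2. LOAD T2 → mem=1 r[T2]=1 [LOAD]
3. CAS T0 → mem=2 r[T0]=1 [OK]
4. LOAD T1 → mem=2 r[T1]=2 [LOAD]
5. CAS T1 → mem=3 r[T1]=2 [OK]
6. CAS T2 → mem=3 r[T2]=1 [RETRY]
7. LOAD T1 → mem=3 r[T1]=3 [LOAD]
8. CAS T1 → mem=4 r[T1]=3 [OK]

C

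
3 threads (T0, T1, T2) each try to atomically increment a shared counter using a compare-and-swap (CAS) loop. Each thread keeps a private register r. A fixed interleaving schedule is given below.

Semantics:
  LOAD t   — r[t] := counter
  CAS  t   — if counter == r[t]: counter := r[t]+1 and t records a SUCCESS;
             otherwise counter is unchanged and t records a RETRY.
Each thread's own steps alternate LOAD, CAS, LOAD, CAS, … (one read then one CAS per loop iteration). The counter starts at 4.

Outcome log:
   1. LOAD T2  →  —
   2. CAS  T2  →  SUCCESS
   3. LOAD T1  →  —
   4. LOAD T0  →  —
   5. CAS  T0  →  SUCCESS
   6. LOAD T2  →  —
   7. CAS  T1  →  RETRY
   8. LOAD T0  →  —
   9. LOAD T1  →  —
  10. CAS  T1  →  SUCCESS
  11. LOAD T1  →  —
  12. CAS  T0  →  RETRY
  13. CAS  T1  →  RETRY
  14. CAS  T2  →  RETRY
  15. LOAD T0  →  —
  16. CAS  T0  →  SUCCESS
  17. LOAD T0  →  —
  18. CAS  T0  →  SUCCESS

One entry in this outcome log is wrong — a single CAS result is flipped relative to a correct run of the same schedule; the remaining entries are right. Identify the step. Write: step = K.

Reference trace:
step 1: T2 LOAD ⇒ load; ctr=4 reg=4
step 2: T2 CAS ⇒ ok; ctr=5 reg=4
step 3: T1 LOAD ⇒ load; ctr=5 reg=5
step 4: T0 LOAD ⇒ load; ctr=5 reg=5
step 5: T0 CAS ⇒ ok; ctr=6 reg=5
step 6: T2 LOAD ⇒ load; ctr=6 reg=6
step 7: T1 CAS ⇒ retry; ctr=6 reg=5
step 8: T0 LOAD ⇒ load; ctr=6 reg=6
step 9: T1 LOAD ⇒ load; ctr=6 reg=6
step 10: T1 CAS ⇒ ok; ctr=7 reg=6
step 11: T1 LOAD ⇒ load; ctr=7 reg=7
step 12: T0 CAS ⇒ retry; ctr=7 reg=6
step 13: T1 CAS ⇒ ok; ctr=8 reg=7
step 14: T2 CAS ⇒ retry; ctr=8 reg=6
step 15: T0 LOAD ⇒ load; ctr=8 reg=8
step 16: T0 CAS ⇒ ok; ctr=9 reg=8
step 17: T0 LOAD ⇒ load; ctr=9 reg=9
step 18: T0 CAS ⇒ ok; ctr=10 reg=9
Log disagrees first at step 13.

step = 13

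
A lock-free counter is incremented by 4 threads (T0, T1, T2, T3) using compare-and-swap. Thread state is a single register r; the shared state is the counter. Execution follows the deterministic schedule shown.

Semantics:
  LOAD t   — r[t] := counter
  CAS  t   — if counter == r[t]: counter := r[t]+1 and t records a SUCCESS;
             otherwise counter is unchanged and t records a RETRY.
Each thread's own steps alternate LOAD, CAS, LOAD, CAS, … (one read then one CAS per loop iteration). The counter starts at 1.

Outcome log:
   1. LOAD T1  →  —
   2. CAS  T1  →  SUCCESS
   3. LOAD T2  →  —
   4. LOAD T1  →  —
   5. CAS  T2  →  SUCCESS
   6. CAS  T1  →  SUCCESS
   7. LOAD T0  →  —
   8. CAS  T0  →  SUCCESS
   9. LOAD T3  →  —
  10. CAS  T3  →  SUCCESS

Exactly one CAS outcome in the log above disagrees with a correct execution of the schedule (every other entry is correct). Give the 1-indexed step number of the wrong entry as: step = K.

step = 6

Reference trace:
step 1: T1 LOAD ⇒ load; ctr=1 reg=1
step 2: T1 CAS ⇒ ok; ctr=2 reg=1
step 3: T2 LOAD ⇒ load; ctr=2 reg=2
step 4: T1 LOAD ⇒ load; ctr=2 reg=2
step 5: T2 CAS ⇒ ok; ctr=3 reg=2
step 6: T1 CAS ⇒ retry; ctr=3 reg=2
step 7: T0 LOAD ⇒ load; ctr=3 reg=3
step 8: T0 CAS ⇒ ok; ctr=4 reg=3
step 9: T3 LOAD ⇒ load; ctr=4 reg=4
step 10: T3 CAS ⇒ ok; ctr=5 reg=4
Log disagrees first at step 6.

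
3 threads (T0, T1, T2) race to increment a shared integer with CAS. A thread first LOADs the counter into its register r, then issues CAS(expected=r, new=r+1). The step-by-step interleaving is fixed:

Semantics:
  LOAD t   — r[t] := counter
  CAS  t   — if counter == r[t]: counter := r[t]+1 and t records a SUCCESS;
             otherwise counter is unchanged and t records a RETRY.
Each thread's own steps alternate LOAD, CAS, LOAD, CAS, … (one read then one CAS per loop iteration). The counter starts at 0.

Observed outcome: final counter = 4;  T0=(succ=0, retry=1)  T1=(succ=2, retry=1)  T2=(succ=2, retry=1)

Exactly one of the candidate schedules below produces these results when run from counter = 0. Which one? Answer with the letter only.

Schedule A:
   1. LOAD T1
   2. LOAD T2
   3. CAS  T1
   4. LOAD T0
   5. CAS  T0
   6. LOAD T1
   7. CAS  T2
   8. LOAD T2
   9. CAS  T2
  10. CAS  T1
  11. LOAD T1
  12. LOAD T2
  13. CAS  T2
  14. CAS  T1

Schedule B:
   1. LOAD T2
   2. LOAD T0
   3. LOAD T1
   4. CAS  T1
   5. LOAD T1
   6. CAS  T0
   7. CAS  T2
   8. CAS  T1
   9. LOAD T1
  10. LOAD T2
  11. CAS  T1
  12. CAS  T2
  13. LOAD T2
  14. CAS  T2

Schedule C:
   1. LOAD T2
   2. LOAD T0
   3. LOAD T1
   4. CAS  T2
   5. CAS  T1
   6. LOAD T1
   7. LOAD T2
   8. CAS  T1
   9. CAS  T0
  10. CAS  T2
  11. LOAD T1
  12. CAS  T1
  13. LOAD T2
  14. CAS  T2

C

Simulating candidate C:
[1] T2.load  rd  (counter 0, T2.r 0)
[2] T0.load  rd  (counter 0, T0.r 0)
[3] T1.load  rd  (counter 0, T1.r 0)
[4] T2.cas  hit  (counter 1, T2.r 0)
[5] T1.cas  miss  (counter 1, T1.r 0)
[6] T1.load  rd  (counter 1, T1.r 1)
[7] T2.load  rd  (counter 1, T2.r 1)
[8] T1.cas  hit  (counter 2, T1.r 1)
[9] T0.cas  miss  (counter 2, T0.r 0)
[10] T2.cas  miss  (counter 2, T2.r 1)
[11] T1.load  rd  (counter 2, T1.r 2)
[12] T1.cas  hit  (counter 3, T1.r 2)
[13] T2.load  rd  (counter 3, T2.r 3)
[14] T2.cas  hit  (counter 4, T2.r 3)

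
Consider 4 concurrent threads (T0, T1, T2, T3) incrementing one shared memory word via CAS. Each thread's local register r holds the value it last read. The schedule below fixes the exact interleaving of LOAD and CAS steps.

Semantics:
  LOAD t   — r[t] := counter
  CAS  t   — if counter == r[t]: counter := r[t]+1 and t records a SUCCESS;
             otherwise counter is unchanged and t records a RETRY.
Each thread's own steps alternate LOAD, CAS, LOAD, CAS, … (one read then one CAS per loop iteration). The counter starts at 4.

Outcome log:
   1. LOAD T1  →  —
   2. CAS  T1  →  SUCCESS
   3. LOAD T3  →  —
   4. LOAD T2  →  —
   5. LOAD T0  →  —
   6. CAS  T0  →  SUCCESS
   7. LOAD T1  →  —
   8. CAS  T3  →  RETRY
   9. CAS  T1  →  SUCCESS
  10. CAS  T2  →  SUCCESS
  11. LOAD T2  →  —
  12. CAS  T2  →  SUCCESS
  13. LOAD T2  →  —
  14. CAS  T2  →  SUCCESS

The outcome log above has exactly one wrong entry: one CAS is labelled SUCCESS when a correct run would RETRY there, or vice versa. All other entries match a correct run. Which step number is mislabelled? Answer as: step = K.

step = 10

Reference trace:
1. LOAD T1 → mem=4 r[T1]=4 [LOAD]
2. CAS T1 → mem=5 r[T1]=4 [OK]
3. LOAD T3 → mem=5 r[T3]=5 [LOAD]
4. LOAD T2 → mem=5 r[T2]=5 [LOAD]
5. LOAD T0 → mem=5 r[T0]=5 [LOAD]
6. CAS T0 → mem=6 r[T0]=5 [OK]
7. LOAD T1 → mem=6 r[T1]=6 [LOAD]
8. CAS T3 → mem=6 r[T3]=5 [RETRY]
9. CAS T1 → mem=7 r[T1]=6 [OK]
10. CAS T2 → mem=7 r[T2]=5 [RETRY]
11. LOAD T2 → mem=7 r[T2]=7 [LOAD]
12. CAS T2 → mem=8 r[T2]=7 [OK]
13. LOAD T2 → mem=8 r[T2]=8 [LOAD]
14. CAS T2 → mem=9 r[T2]=8 [OK]
Mismatch at 10.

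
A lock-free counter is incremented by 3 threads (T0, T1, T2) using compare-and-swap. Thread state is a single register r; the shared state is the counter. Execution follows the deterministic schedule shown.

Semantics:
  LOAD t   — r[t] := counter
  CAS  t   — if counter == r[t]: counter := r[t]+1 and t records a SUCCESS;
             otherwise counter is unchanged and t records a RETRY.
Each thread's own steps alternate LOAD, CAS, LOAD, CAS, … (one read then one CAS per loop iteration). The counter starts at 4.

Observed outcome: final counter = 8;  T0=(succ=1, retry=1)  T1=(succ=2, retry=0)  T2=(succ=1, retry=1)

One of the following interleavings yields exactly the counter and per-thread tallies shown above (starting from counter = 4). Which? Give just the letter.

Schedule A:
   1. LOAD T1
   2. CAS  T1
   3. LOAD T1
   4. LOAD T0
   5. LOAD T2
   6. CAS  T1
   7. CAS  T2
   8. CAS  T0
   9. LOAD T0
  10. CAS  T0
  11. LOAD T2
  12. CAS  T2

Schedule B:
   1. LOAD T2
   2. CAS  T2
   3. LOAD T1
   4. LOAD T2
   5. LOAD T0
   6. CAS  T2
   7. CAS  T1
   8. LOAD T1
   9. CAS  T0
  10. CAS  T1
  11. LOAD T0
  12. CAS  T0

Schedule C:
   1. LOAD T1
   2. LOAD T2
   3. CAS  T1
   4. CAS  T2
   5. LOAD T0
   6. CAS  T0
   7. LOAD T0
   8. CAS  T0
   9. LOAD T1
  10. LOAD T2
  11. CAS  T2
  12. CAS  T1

Simulating candidate A:
[1] T1.load  rd  (counter 4, T1.r 4)
[2] T1.cas  hit  (counter 5, T1.r 4)
[3] T1.load  rd  (counter 5, T1.r 5)
[4] T0.load  rd  (counter 5, T0.r 5)
[5] T2.load  rd  (counter 5, T2.r 5)
[6] T1.cas  hit  (counter 6, T1.r 5)
[7] T2.cas  miss  (counter 6, T2.r 5)
[8] T0.cas  miss  (counter 6, T0.r 5)
[9] T0.load  rd  (counter 6, T0.r 6)
[10] T0.cas  hit  (counter 7, T0.r 6)
[11] T2.load  rd  (counter 7, T2.r 7)
[12] T2.cas  hit  (counter 8, T2.r 7)

A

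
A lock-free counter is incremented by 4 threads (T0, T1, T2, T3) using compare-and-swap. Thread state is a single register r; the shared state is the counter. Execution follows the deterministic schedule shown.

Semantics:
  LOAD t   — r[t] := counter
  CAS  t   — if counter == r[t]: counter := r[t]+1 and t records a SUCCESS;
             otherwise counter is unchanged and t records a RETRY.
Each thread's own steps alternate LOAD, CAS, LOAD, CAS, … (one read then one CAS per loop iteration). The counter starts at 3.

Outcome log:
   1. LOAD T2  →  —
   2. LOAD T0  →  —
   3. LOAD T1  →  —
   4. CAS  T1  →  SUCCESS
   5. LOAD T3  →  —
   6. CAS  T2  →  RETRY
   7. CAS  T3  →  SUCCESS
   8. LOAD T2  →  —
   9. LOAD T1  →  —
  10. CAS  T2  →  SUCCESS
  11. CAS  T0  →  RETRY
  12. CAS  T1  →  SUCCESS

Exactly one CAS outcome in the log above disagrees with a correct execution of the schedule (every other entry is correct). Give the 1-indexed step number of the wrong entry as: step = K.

step = 12

Correct run:
[1] T2.load  rd  (counter 3, T2.r 3)
[2] T0.load  rd  (counter 3, T0.r 3)
[3] T1.load  rd  (counter 3, T1.r 3)
[4] T1.cas  hit  (counter 4, T1.r 3)
[5] T3.load  rd  (counter 4, T3.r 4)
[6] T2.cas  miss  (counter 4, T2.r 3)
[7] T3.cas  hit  (counter 5, T3.r 4)
[8] T2.load  rd  (counter 5, T2.r 5)
[9] T1.load  rd  (counter 5, T1.r 5)
[10] T2.cas  hit  (counter 6, T2.r 5)
[11] T0.cas  miss  (counter 6, T0.r 3)
[12] T1.cas  miss  (counter 6, T1.r 5)
Mismatch at 12.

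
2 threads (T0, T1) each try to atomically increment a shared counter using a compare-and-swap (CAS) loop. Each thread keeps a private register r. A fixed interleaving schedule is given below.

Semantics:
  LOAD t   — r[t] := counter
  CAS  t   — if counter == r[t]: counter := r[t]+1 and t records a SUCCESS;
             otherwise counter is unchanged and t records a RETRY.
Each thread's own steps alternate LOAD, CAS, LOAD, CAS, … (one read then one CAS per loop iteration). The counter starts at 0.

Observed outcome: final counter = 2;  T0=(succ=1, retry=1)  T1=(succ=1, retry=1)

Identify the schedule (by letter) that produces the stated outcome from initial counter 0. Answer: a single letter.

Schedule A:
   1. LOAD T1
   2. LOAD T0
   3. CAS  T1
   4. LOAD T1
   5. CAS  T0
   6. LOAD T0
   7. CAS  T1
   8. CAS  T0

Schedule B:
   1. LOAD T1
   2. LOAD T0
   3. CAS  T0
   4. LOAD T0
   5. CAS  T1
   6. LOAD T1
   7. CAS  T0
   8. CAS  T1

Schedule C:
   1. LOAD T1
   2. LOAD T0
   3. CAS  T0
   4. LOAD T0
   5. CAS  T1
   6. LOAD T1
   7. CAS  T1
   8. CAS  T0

Tracing schedule C:
   1) LOAD T1:  M=0  r_T1=0
   2) LOAD T0:  M=0  r_T0=0
   3) CAS  T0:  M=1  r_T0=0 ✓
   4) LOAD T0:  M=1  r_T0=1
   5) CAS  T1:  M=1  r_T1=0 ✗
   6) LOAD T1:  M=1  r_T1=1
   7) CAS  T1:  M=2  r_T1=1 ✓
   8) CAS  T0:  M=2  r_T0=1 ✗

C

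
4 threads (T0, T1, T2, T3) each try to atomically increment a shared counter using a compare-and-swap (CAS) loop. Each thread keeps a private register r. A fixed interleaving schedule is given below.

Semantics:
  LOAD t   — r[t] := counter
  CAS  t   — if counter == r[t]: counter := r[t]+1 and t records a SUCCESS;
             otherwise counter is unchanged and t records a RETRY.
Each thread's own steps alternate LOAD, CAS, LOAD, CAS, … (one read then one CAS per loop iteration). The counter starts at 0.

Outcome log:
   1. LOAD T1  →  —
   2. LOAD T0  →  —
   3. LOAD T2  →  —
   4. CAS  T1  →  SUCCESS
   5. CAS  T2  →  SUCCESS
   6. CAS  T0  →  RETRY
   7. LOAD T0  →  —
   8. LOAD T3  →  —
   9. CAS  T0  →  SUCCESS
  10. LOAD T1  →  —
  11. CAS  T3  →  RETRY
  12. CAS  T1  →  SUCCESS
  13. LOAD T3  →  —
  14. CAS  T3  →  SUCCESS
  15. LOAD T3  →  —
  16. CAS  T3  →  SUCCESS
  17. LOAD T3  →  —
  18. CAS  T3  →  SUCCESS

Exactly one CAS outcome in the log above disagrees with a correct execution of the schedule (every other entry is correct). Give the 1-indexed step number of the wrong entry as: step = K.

step = 5

Re-executing:
1. LOAD T1 → mem=0 r[T1]=0 [LOAD]
2. LOAD T0 → mem=0 r[T0]=0 [LOAD]
3. LOAD T2 → mem=0 r[T2]=0 [LOAD]
4. CAS T1 → mem=1 r[T1]=0 [OK]
5. CAS T2 → mem=1 r[T2]=0 [RETRY]
6. CAS T0 → mem=1 r[T0]=0 [RETRY]
7. LOAD T0 → mem=1 r[T0]=1 [LOAD]
8. LOAD T3 → mem=1 r[T3]=1 [LOAD]
9. CAS T0 → mem=2 r[T0]=1 [OK]
10. LOAD T1 → mem=2 r[T1]=2 [LOAD]
11. CAS T3 → mem=2 r[T3]=1 [RETRY]
12. CAS T1 → mem=3 r[T1]=2 [OK]
13. LOAD T3 → mem=3 r[T3]=3 [LOAD]
14. CAS T3 → mem=4 r[T3]=3 [OK]
15. LOAD T3 → mem=4 r[T3]=4 [LOAD]
16. CAS T3 → mem=5 r[T3]=4 [OK]
17. LOAD T3 → mem=5 r[T3]=5 [LOAD]
18. CAS T3 → mem=6 r[T3]=5 [OK]
Flip is step 5.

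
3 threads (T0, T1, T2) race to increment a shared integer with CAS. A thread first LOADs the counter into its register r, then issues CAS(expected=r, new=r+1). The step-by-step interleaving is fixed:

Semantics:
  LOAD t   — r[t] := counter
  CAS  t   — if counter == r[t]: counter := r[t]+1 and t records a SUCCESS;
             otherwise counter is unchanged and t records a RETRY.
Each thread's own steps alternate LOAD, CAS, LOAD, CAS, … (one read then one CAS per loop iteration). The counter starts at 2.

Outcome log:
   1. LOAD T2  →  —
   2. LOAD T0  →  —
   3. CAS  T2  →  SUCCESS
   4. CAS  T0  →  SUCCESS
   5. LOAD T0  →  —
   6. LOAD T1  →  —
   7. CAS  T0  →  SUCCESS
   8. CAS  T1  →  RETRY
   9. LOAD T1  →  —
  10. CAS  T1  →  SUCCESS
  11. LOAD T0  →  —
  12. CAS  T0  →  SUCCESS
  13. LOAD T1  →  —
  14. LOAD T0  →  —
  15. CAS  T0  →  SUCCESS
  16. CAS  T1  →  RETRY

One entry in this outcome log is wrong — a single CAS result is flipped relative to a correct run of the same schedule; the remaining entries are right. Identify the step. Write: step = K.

Re-executing:
step 1: T2 LOAD ⇒ load; ctr=2 reg=2
step 2: T0 LOAD ⇒ load; ctr=2 reg=2
step 3: T2 CAS ⇒ ok; ctr=3 reg=2
step 4: T0 CAS ⇒ retry; ctr=3 reg=2
step 5: T0 LOAD ⇒ load; ctr=3 reg=3
step 6: T1 LOAD ⇒ load; ctr=3 reg=3
step 7: T0 CAS ⇒ ok; ctr=4 reg=3
step 8: T1 CAS ⇒ retry; ctr=4 reg=3
step 9: T1 LOAD ⇒ load; ctr=4 reg=4
step 10: T1 CAS ⇒ ok; ctr=5 reg=4
step 11: T0 LOAD ⇒ load; ctr=5 reg=5
step 12: T0 CAS ⇒ ok; ctr=6 reg=5
step 13: T1 LOAD ⇒ load; ctr=6 reg=6
step 14: T0 LOAD ⇒ load; ctr=6 reg=6
step 15: T0 CAS ⇒ ok; ctr=7 reg=6
step 16: T1 CAS ⇒ retry; ctr=7 reg=6
Log disagrees first at step 4.

step = 4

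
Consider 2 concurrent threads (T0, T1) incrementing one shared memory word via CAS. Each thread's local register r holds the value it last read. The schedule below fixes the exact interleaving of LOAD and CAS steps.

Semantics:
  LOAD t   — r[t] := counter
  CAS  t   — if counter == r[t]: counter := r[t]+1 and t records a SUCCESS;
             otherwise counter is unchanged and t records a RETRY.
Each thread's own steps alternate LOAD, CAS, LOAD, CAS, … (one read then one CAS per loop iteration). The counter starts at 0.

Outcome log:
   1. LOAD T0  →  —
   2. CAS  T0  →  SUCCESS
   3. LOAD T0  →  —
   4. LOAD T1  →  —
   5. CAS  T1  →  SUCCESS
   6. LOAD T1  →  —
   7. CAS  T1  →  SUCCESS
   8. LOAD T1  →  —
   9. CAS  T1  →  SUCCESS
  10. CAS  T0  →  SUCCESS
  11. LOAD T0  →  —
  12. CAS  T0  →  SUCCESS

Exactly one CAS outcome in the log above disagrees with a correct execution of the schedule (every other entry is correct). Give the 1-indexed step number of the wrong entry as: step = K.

step = 10

Correct run:
   1) LOAD T0:  M=0  r_T0=0
   2) CAS  T0:  M=1  r_T0=0 ✓
   3) LOAD T0:  M=1  r_T0=1
   4) LOAD T1:  M=1  r_T1=1
   5) CAS  T1:  M=2  r_T1=1 ✓
   6) LOAD T1:  M=2  r_T1=2
   7) CAS  T1:  M=3  r_T1=2 ✓
   8) LOAD T1:  M=3  r_T1=3
   9) CAS  T1:  M=4  r_T1=3 ✓
  10) CAS  T0:  M=4  r_T0=1 ✗
  11) LOAD T0:  M=4  r_T0=4
  12) CAS  T0:  M=5  r_T0=4 ✓
Mismatch at 10.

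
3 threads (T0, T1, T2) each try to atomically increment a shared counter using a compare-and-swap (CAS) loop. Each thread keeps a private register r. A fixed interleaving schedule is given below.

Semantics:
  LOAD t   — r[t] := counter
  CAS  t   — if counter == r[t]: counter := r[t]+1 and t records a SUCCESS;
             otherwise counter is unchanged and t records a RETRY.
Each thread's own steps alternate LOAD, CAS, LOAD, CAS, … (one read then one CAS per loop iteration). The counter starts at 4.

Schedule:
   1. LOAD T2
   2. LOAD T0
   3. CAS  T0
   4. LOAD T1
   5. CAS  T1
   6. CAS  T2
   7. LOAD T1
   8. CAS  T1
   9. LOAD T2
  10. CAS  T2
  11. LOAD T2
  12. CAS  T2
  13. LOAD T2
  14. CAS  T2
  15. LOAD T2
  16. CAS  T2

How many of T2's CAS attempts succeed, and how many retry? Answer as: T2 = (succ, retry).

T2 = (4, 1)

T2 LOAD — after: cnt=4, r=4 — load
T0 LOAD — after: cnt=4, r=4 — load
T0 CAS — after: cnt=5, r=4 — ok
T1 LOAD — after: cnt=5, r=5 — load
T1 CAS — after: cnt=6, r=5 — ok
T2 CAS — after: cnt=6, r=4 — retry
T1 LOAD — after: cnt=6, r=6 — load
T1 CAS — after: cnt=7, r=6 — ok
T2 LOAD — after: cnt=7, r=7 — load
T2 CAS — after: cnt=8, r=7 — ok
T2 LOAD — after: cnt=8, r=8 — load
T2 CAS — after: cnt=9, r=8 — ok
T2 LOAD — after: cnt=9, r=9 — load
T2 CAS — after: cnt=10, r=9 — ok
T2 LOAD — after: cnt=10, r=10 — load
T2 CAS — after: cnt=11, r=10 — ok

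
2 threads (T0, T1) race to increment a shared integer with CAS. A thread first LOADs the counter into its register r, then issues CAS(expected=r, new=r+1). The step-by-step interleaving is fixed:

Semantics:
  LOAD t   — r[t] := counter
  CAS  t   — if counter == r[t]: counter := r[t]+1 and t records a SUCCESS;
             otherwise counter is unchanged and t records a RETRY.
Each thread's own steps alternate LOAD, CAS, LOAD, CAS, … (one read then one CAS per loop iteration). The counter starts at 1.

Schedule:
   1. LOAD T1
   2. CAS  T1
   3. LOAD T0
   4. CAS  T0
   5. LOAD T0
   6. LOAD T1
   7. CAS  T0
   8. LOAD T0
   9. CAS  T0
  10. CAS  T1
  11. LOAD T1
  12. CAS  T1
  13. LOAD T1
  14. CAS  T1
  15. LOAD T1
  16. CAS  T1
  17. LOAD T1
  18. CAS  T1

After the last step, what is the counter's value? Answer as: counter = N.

step 1: T1 LOAD ⇒ load; ctr=1 reg=1
step 2: T1 CAS ⇒ ok; ctr=2 reg=1
step 3: T0 LOAD ⇒ load; ctr=2 reg=2
step 4: T0 CAS ⇒ ok; ctr=3 reg=2
step 5: T0 LOAD ⇒ load; ctr=3 reg=3
step 6: T1 LOAD ⇒ load; ctr=3 reg=3
step 7: T0 CAS ⇒ ok; ctr=4 reg=3
step 8: T0 LOAD ⇒ load; ctr=4 reg=4
step 9: T0 CAS ⇒ ok; ctr=5 reg=4
step 10: T1 CAS ⇒ retry; ctr=5 reg=3
step 11: T1 LOAD ⇒ load; ctr=5 reg=5
step 12: T1 CAS ⇒ ok; ctr=6 reg=5
step 13: T1 LOAD ⇒ load; ctr=6 reg=6
step 14: T1 CAS ⇒ ok; ctr=7 reg=6
step 15: T1 LOAD ⇒ load; ctr=7 reg=7
step 16: T1 CAS ⇒ ok; ctr=8 reg=7
step 17: T1 LOAD ⇒ load; ctr=8 reg=8
step 18: T1 CAS ⇒ ok; ctr=9 reg=8

counter = 9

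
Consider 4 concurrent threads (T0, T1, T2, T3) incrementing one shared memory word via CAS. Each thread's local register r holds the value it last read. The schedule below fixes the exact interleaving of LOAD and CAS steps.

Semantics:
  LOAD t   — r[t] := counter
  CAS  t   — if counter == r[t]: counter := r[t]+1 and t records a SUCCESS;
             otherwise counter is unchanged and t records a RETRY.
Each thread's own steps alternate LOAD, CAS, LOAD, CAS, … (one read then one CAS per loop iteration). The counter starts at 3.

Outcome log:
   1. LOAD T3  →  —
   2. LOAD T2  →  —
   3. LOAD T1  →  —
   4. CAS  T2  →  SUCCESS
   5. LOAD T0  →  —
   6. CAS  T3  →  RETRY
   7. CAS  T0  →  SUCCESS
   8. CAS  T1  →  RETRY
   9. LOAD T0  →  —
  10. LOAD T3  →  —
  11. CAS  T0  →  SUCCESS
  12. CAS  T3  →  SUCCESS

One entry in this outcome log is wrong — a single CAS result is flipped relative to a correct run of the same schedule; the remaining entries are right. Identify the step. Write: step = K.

step = 12

Reference trace:
step 1: T3 LOAD ⇒ load; ctr=3 reg=3
step 2: T2 LOAD ⇒ load; ctr=3 reg=3
step 3: T1 LOAD ⇒ load; ctr=3 reg=3
step 4: T2 CAS ⇒ ok; ctr=4 reg=3
step 5: T0 LOAD ⇒ load; ctr=4 reg=4
step 6: T3 CAS ⇒ retry; ctr=4 reg=3
step 7: T0 CAS ⇒ ok; ctr=5 reg=4
step 8: T1 CAS ⇒ retry; ctr=5 reg=3
step 9: T0 LOAD ⇒ load; ctr=5 reg=5
step 10: T3 LOAD ⇒ load; ctr=5 reg=5
step 11: T0 CAS ⇒ ok; ctr=6 reg=5
step 12: T3 CAS ⇒ retry; ctr=6 reg=5
Flip is step 12.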